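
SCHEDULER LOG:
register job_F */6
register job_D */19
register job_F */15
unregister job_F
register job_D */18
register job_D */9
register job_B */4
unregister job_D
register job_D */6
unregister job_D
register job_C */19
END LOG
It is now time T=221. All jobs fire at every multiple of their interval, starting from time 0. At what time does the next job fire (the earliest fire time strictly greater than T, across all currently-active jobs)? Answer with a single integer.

Op 1: register job_F */6 -> active={job_F:*/6}
Op 2: register job_D */19 -> active={job_D:*/19, job_F:*/6}
Op 3: register job_F */15 -> active={job_D:*/19, job_F:*/15}
Op 4: unregister job_F -> active={job_D:*/19}
Op 5: register job_D */18 -> active={job_D:*/18}
Op 6: register job_D */9 -> active={job_D:*/9}
Op 7: register job_B */4 -> active={job_B:*/4, job_D:*/9}
Op 8: unregister job_D -> active={job_B:*/4}
Op 9: register job_D */6 -> active={job_B:*/4, job_D:*/6}
Op 10: unregister job_D -> active={job_B:*/4}
Op 11: register job_C */19 -> active={job_B:*/4, job_C:*/19}
  job_B: interval 4, next fire after T=221 is 224
  job_C: interval 19, next fire after T=221 is 228
Earliest fire time = 224 (job job_B)

Answer: 224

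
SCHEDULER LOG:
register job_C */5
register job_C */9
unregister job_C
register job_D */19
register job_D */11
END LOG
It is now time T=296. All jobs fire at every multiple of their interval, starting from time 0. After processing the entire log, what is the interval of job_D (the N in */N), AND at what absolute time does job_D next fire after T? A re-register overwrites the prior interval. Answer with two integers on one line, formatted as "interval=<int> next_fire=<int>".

Answer: interval=11 next_fire=297

Derivation:
Op 1: register job_C */5 -> active={job_C:*/5}
Op 2: register job_C */9 -> active={job_C:*/9}
Op 3: unregister job_C -> active={}
Op 4: register job_D */19 -> active={job_D:*/19}
Op 5: register job_D */11 -> active={job_D:*/11}
Final interval of job_D = 11
Next fire of job_D after T=296: (296//11+1)*11 = 297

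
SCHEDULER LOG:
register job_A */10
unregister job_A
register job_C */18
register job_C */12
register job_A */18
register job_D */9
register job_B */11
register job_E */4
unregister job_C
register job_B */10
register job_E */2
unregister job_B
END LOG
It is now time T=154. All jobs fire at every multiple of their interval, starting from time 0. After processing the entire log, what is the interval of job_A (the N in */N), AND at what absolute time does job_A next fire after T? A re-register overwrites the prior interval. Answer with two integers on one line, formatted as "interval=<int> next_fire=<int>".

Op 1: register job_A */10 -> active={job_A:*/10}
Op 2: unregister job_A -> active={}
Op 3: register job_C */18 -> active={job_C:*/18}
Op 4: register job_C */12 -> active={job_C:*/12}
Op 5: register job_A */18 -> active={job_A:*/18, job_C:*/12}
Op 6: register job_D */9 -> active={job_A:*/18, job_C:*/12, job_D:*/9}
Op 7: register job_B */11 -> active={job_A:*/18, job_B:*/11, job_C:*/12, job_D:*/9}
Op 8: register job_E */4 -> active={job_A:*/18, job_B:*/11, job_C:*/12, job_D:*/9, job_E:*/4}
Op 9: unregister job_C -> active={job_A:*/18, job_B:*/11, job_D:*/9, job_E:*/4}
Op 10: register job_B */10 -> active={job_A:*/18, job_B:*/10, job_D:*/9, job_E:*/4}
Op 11: register job_E */2 -> active={job_A:*/18, job_B:*/10, job_D:*/9, job_E:*/2}
Op 12: unregister job_B -> active={job_A:*/18, job_D:*/9, job_E:*/2}
Final interval of job_A = 18
Next fire of job_A after T=154: (154//18+1)*18 = 162

Answer: interval=18 next_fire=162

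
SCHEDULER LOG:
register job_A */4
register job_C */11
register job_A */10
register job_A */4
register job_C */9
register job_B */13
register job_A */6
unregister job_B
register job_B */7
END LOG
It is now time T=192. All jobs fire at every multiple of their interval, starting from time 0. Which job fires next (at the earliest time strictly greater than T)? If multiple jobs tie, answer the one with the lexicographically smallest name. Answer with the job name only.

Answer: job_B

Derivation:
Op 1: register job_A */4 -> active={job_A:*/4}
Op 2: register job_C */11 -> active={job_A:*/4, job_C:*/11}
Op 3: register job_A */10 -> active={job_A:*/10, job_C:*/11}
Op 4: register job_A */4 -> active={job_A:*/4, job_C:*/11}
Op 5: register job_C */9 -> active={job_A:*/4, job_C:*/9}
Op 6: register job_B */13 -> active={job_A:*/4, job_B:*/13, job_C:*/9}
Op 7: register job_A */6 -> active={job_A:*/6, job_B:*/13, job_C:*/9}
Op 8: unregister job_B -> active={job_A:*/6, job_C:*/9}
Op 9: register job_B */7 -> active={job_A:*/6, job_B:*/7, job_C:*/9}
  job_A: interval 6, next fire after T=192 is 198
  job_B: interval 7, next fire after T=192 is 196
  job_C: interval 9, next fire after T=192 is 198
Earliest = 196, winner (lex tiebreak) = job_B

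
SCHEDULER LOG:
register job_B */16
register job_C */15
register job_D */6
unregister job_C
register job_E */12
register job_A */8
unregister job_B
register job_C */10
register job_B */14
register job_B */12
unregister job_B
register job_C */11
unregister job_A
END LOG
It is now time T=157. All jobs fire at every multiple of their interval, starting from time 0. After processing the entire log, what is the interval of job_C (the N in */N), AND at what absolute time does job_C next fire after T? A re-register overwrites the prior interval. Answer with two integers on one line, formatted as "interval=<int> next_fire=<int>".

Answer: interval=11 next_fire=165

Derivation:
Op 1: register job_B */16 -> active={job_B:*/16}
Op 2: register job_C */15 -> active={job_B:*/16, job_C:*/15}
Op 3: register job_D */6 -> active={job_B:*/16, job_C:*/15, job_D:*/6}
Op 4: unregister job_C -> active={job_B:*/16, job_D:*/6}
Op 5: register job_E */12 -> active={job_B:*/16, job_D:*/6, job_E:*/12}
Op 6: register job_A */8 -> active={job_A:*/8, job_B:*/16, job_D:*/6, job_E:*/12}
Op 7: unregister job_B -> active={job_A:*/8, job_D:*/6, job_E:*/12}
Op 8: register job_C */10 -> active={job_A:*/8, job_C:*/10, job_D:*/6, job_E:*/12}
Op 9: register job_B */14 -> active={job_A:*/8, job_B:*/14, job_C:*/10, job_D:*/6, job_E:*/12}
Op 10: register job_B */12 -> active={job_A:*/8, job_B:*/12, job_C:*/10, job_D:*/6, job_E:*/12}
Op 11: unregister job_B -> active={job_A:*/8, job_C:*/10, job_D:*/6, job_E:*/12}
Op 12: register job_C */11 -> active={job_A:*/8, job_C:*/11, job_D:*/6, job_E:*/12}
Op 13: unregister job_A -> active={job_C:*/11, job_D:*/6, job_E:*/12}
Final interval of job_C = 11
Next fire of job_C after T=157: (157//11+1)*11 = 165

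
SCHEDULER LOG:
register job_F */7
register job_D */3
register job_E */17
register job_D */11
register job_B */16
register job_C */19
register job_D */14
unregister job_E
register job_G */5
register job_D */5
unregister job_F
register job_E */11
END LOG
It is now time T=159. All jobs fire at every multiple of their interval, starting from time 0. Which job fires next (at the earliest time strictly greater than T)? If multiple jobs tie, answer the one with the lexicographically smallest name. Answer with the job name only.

Op 1: register job_F */7 -> active={job_F:*/7}
Op 2: register job_D */3 -> active={job_D:*/3, job_F:*/7}
Op 3: register job_E */17 -> active={job_D:*/3, job_E:*/17, job_F:*/7}
Op 4: register job_D */11 -> active={job_D:*/11, job_E:*/17, job_F:*/7}
Op 5: register job_B */16 -> active={job_B:*/16, job_D:*/11, job_E:*/17, job_F:*/7}
Op 6: register job_C */19 -> active={job_B:*/16, job_C:*/19, job_D:*/11, job_E:*/17, job_F:*/7}
Op 7: register job_D */14 -> active={job_B:*/16, job_C:*/19, job_D:*/14, job_E:*/17, job_F:*/7}
Op 8: unregister job_E -> active={job_B:*/16, job_C:*/19, job_D:*/14, job_F:*/7}
Op 9: register job_G */5 -> active={job_B:*/16, job_C:*/19, job_D:*/14, job_F:*/7, job_G:*/5}
Op 10: register job_D */5 -> active={job_B:*/16, job_C:*/19, job_D:*/5, job_F:*/7, job_G:*/5}
Op 11: unregister job_F -> active={job_B:*/16, job_C:*/19, job_D:*/5, job_G:*/5}
Op 12: register job_E */11 -> active={job_B:*/16, job_C:*/19, job_D:*/5, job_E:*/11, job_G:*/5}
  job_B: interval 16, next fire after T=159 is 160
  job_C: interval 19, next fire after T=159 is 171
  job_D: interval 5, next fire after T=159 is 160
  job_E: interval 11, next fire after T=159 is 165
  job_G: interval 5, next fire after T=159 is 160
Earliest = 160, winner (lex tiebreak) = job_B

Answer: job_B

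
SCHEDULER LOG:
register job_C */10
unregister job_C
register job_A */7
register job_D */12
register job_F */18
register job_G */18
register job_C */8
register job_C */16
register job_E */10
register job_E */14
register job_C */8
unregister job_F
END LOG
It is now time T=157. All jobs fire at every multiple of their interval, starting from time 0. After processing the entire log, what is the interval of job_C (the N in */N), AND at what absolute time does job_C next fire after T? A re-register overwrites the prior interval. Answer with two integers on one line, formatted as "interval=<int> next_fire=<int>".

Op 1: register job_C */10 -> active={job_C:*/10}
Op 2: unregister job_C -> active={}
Op 3: register job_A */7 -> active={job_A:*/7}
Op 4: register job_D */12 -> active={job_A:*/7, job_D:*/12}
Op 5: register job_F */18 -> active={job_A:*/7, job_D:*/12, job_F:*/18}
Op 6: register job_G */18 -> active={job_A:*/7, job_D:*/12, job_F:*/18, job_G:*/18}
Op 7: register job_C */8 -> active={job_A:*/7, job_C:*/8, job_D:*/12, job_F:*/18, job_G:*/18}
Op 8: register job_C */16 -> active={job_A:*/7, job_C:*/16, job_D:*/12, job_F:*/18, job_G:*/18}
Op 9: register job_E */10 -> active={job_A:*/7, job_C:*/16, job_D:*/12, job_E:*/10, job_F:*/18, job_G:*/18}
Op 10: register job_E */14 -> active={job_A:*/7, job_C:*/16, job_D:*/12, job_E:*/14, job_F:*/18, job_G:*/18}
Op 11: register job_C */8 -> active={job_A:*/7, job_C:*/8, job_D:*/12, job_E:*/14, job_F:*/18, job_G:*/18}
Op 12: unregister job_F -> active={job_A:*/7, job_C:*/8, job_D:*/12, job_E:*/14, job_G:*/18}
Final interval of job_C = 8
Next fire of job_C after T=157: (157//8+1)*8 = 160

Answer: interval=8 next_fire=160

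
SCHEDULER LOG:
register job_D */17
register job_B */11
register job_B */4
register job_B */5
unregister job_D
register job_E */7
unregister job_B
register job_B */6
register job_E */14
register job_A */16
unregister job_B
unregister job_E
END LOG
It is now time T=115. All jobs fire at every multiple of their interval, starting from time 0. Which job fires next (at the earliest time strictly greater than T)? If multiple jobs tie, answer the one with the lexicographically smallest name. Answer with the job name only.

Answer: job_A

Derivation:
Op 1: register job_D */17 -> active={job_D:*/17}
Op 2: register job_B */11 -> active={job_B:*/11, job_D:*/17}
Op 3: register job_B */4 -> active={job_B:*/4, job_D:*/17}
Op 4: register job_B */5 -> active={job_B:*/5, job_D:*/17}
Op 5: unregister job_D -> active={job_B:*/5}
Op 6: register job_E */7 -> active={job_B:*/5, job_E:*/7}
Op 7: unregister job_B -> active={job_E:*/7}
Op 8: register job_B */6 -> active={job_B:*/6, job_E:*/7}
Op 9: register job_E */14 -> active={job_B:*/6, job_E:*/14}
Op 10: register job_A */16 -> active={job_A:*/16, job_B:*/6, job_E:*/14}
Op 11: unregister job_B -> active={job_A:*/16, job_E:*/14}
Op 12: unregister job_E -> active={job_A:*/16}
  job_A: interval 16, next fire after T=115 is 128
Earliest = 128, winner (lex tiebreak) = job_A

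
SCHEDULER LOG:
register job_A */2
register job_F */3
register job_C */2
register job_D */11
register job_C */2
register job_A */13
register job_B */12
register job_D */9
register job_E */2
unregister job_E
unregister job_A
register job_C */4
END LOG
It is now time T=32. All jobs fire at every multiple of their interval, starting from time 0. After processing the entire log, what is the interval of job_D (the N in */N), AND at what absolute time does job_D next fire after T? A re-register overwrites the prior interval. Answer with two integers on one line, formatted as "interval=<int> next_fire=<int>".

Answer: interval=9 next_fire=36

Derivation:
Op 1: register job_A */2 -> active={job_A:*/2}
Op 2: register job_F */3 -> active={job_A:*/2, job_F:*/3}
Op 3: register job_C */2 -> active={job_A:*/2, job_C:*/2, job_F:*/3}
Op 4: register job_D */11 -> active={job_A:*/2, job_C:*/2, job_D:*/11, job_F:*/3}
Op 5: register job_C */2 -> active={job_A:*/2, job_C:*/2, job_D:*/11, job_F:*/3}
Op 6: register job_A */13 -> active={job_A:*/13, job_C:*/2, job_D:*/11, job_F:*/3}
Op 7: register job_B */12 -> active={job_A:*/13, job_B:*/12, job_C:*/2, job_D:*/11, job_F:*/3}
Op 8: register job_D */9 -> active={job_A:*/13, job_B:*/12, job_C:*/2, job_D:*/9, job_F:*/3}
Op 9: register job_E */2 -> active={job_A:*/13, job_B:*/12, job_C:*/2, job_D:*/9, job_E:*/2, job_F:*/3}
Op 10: unregister job_E -> active={job_A:*/13, job_B:*/12, job_C:*/2, job_D:*/9, job_F:*/3}
Op 11: unregister job_A -> active={job_B:*/12, job_C:*/2, job_D:*/9, job_F:*/3}
Op 12: register job_C */4 -> active={job_B:*/12, job_C:*/4, job_D:*/9, job_F:*/3}
Final interval of job_D = 9
Next fire of job_D after T=32: (32//9+1)*9 = 36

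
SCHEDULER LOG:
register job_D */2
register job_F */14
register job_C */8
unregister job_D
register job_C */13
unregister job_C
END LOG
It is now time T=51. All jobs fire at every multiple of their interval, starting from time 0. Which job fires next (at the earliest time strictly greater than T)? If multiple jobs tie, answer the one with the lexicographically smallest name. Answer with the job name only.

Answer: job_F

Derivation:
Op 1: register job_D */2 -> active={job_D:*/2}
Op 2: register job_F */14 -> active={job_D:*/2, job_F:*/14}
Op 3: register job_C */8 -> active={job_C:*/8, job_D:*/2, job_F:*/14}
Op 4: unregister job_D -> active={job_C:*/8, job_F:*/14}
Op 5: register job_C */13 -> active={job_C:*/13, job_F:*/14}
Op 6: unregister job_C -> active={job_F:*/14}
  job_F: interval 14, next fire after T=51 is 56
Earliest = 56, winner (lex tiebreak) = job_F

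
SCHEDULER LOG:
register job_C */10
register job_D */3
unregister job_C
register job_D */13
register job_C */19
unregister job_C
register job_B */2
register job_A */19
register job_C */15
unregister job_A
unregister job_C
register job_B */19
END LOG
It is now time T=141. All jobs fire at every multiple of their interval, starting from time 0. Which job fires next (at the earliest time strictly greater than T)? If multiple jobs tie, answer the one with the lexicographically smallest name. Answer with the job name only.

Answer: job_D

Derivation:
Op 1: register job_C */10 -> active={job_C:*/10}
Op 2: register job_D */3 -> active={job_C:*/10, job_D:*/3}
Op 3: unregister job_C -> active={job_D:*/3}
Op 4: register job_D */13 -> active={job_D:*/13}
Op 5: register job_C */19 -> active={job_C:*/19, job_D:*/13}
Op 6: unregister job_C -> active={job_D:*/13}
Op 7: register job_B */2 -> active={job_B:*/2, job_D:*/13}
Op 8: register job_A */19 -> active={job_A:*/19, job_B:*/2, job_D:*/13}
Op 9: register job_C */15 -> active={job_A:*/19, job_B:*/2, job_C:*/15, job_D:*/13}
Op 10: unregister job_A -> active={job_B:*/2, job_C:*/15, job_D:*/13}
Op 11: unregister job_C -> active={job_B:*/2, job_D:*/13}
Op 12: register job_B */19 -> active={job_B:*/19, job_D:*/13}
  job_B: interval 19, next fire after T=141 is 152
  job_D: interval 13, next fire after T=141 is 143
Earliest = 143, winner (lex tiebreak) = job_D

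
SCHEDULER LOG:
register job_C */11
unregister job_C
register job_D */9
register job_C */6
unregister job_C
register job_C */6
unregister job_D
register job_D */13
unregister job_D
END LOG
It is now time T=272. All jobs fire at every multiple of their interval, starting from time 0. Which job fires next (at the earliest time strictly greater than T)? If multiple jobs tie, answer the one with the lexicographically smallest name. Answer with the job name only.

Answer: job_C

Derivation:
Op 1: register job_C */11 -> active={job_C:*/11}
Op 2: unregister job_C -> active={}
Op 3: register job_D */9 -> active={job_D:*/9}
Op 4: register job_C */6 -> active={job_C:*/6, job_D:*/9}
Op 5: unregister job_C -> active={job_D:*/9}
Op 6: register job_C */6 -> active={job_C:*/6, job_D:*/9}
Op 7: unregister job_D -> active={job_C:*/6}
Op 8: register job_D */13 -> active={job_C:*/6, job_D:*/13}
Op 9: unregister job_D -> active={job_C:*/6}
  job_C: interval 6, next fire after T=272 is 276
Earliest = 276, winner (lex tiebreak) = job_C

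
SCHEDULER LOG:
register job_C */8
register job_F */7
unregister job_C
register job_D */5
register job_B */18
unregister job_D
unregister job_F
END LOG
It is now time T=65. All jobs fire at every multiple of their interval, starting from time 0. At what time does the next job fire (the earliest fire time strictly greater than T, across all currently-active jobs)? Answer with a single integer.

Op 1: register job_C */8 -> active={job_C:*/8}
Op 2: register job_F */7 -> active={job_C:*/8, job_F:*/7}
Op 3: unregister job_C -> active={job_F:*/7}
Op 4: register job_D */5 -> active={job_D:*/5, job_F:*/7}
Op 5: register job_B */18 -> active={job_B:*/18, job_D:*/5, job_F:*/7}
Op 6: unregister job_D -> active={job_B:*/18, job_F:*/7}
Op 7: unregister job_F -> active={job_B:*/18}
  job_B: interval 18, next fire after T=65 is 72
Earliest fire time = 72 (job job_B)

Answer: 72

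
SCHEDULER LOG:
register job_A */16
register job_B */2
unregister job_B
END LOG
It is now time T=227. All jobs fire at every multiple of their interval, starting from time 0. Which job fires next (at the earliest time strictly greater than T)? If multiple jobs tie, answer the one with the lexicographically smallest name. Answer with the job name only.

Answer: job_A

Derivation:
Op 1: register job_A */16 -> active={job_A:*/16}
Op 2: register job_B */2 -> active={job_A:*/16, job_B:*/2}
Op 3: unregister job_B -> active={job_A:*/16}
  job_A: interval 16, next fire after T=227 is 240
Earliest = 240, winner (lex tiebreak) = job_A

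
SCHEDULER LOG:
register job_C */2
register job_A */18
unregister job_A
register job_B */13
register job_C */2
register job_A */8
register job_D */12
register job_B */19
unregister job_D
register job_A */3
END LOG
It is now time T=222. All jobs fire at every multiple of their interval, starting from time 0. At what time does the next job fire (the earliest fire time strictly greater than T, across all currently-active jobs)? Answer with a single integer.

Answer: 224

Derivation:
Op 1: register job_C */2 -> active={job_C:*/2}
Op 2: register job_A */18 -> active={job_A:*/18, job_C:*/2}
Op 3: unregister job_A -> active={job_C:*/2}
Op 4: register job_B */13 -> active={job_B:*/13, job_C:*/2}
Op 5: register job_C */2 -> active={job_B:*/13, job_C:*/2}
Op 6: register job_A */8 -> active={job_A:*/8, job_B:*/13, job_C:*/2}
Op 7: register job_D */12 -> active={job_A:*/8, job_B:*/13, job_C:*/2, job_D:*/12}
Op 8: register job_B */19 -> active={job_A:*/8, job_B:*/19, job_C:*/2, job_D:*/12}
Op 9: unregister job_D -> active={job_A:*/8, job_B:*/19, job_C:*/2}
Op 10: register job_A */3 -> active={job_A:*/3, job_B:*/19, job_C:*/2}
  job_A: interval 3, next fire after T=222 is 225
  job_B: interval 19, next fire after T=222 is 228
  job_C: interval 2, next fire after T=222 is 224
Earliest fire time = 224 (job job_C)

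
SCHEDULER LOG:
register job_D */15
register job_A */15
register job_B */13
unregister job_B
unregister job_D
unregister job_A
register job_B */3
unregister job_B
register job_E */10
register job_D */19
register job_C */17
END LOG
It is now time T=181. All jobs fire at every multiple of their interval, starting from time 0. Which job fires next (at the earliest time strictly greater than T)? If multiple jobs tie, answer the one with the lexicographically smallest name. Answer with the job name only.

Answer: job_C

Derivation:
Op 1: register job_D */15 -> active={job_D:*/15}
Op 2: register job_A */15 -> active={job_A:*/15, job_D:*/15}
Op 3: register job_B */13 -> active={job_A:*/15, job_B:*/13, job_D:*/15}
Op 4: unregister job_B -> active={job_A:*/15, job_D:*/15}
Op 5: unregister job_D -> active={job_A:*/15}
Op 6: unregister job_A -> active={}
Op 7: register job_B */3 -> active={job_B:*/3}
Op 8: unregister job_B -> active={}
Op 9: register job_E */10 -> active={job_E:*/10}
Op 10: register job_D */19 -> active={job_D:*/19, job_E:*/10}
Op 11: register job_C */17 -> active={job_C:*/17, job_D:*/19, job_E:*/10}
  job_C: interval 17, next fire after T=181 is 187
  job_D: interval 19, next fire after T=181 is 190
  job_E: interval 10, next fire after T=181 is 190
Earliest = 187, winner (lex tiebreak) = job_C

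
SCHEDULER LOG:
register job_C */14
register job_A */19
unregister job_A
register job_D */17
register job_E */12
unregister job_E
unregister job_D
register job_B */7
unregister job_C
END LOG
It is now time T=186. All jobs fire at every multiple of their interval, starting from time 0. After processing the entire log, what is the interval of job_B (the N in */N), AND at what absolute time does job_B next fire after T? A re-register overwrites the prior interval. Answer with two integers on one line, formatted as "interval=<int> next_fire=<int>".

Answer: interval=7 next_fire=189

Derivation:
Op 1: register job_C */14 -> active={job_C:*/14}
Op 2: register job_A */19 -> active={job_A:*/19, job_C:*/14}
Op 3: unregister job_A -> active={job_C:*/14}
Op 4: register job_D */17 -> active={job_C:*/14, job_D:*/17}
Op 5: register job_E */12 -> active={job_C:*/14, job_D:*/17, job_E:*/12}
Op 6: unregister job_E -> active={job_C:*/14, job_D:*/17}
Op 7: unregister job_D -> active={job_C:*/14}
Op 8: register job_B */7 -> active={job_B:*/7, job_C:*/14}
Op 9: unregister job_C -> active={job_B:*/7}
Final interval of job_B = 7
Next fire of job_B after T=186: (186//7+1)*7 = 189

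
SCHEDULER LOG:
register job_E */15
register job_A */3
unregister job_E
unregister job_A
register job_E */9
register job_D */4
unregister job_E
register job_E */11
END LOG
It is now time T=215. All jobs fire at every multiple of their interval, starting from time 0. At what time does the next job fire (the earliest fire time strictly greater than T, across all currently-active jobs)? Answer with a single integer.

Op 1: register job_E */15 -> active={job_E:*/15}
Op 2: register job_A */3 -> active={job_A:*/3, job_E:*/15}
Op 3: unregister job_E -> active={job_A:*/3}
Op 4: unregister job_A -> active={}
Op 5: register job_E */9 -> active={job_E:*/9}
Op 6: register job_D */4 -> active={job_D:*/4, job_E:*/9}
Op 7: unregister job_E -> active={job_D:*/4}
Op 8: register job_E */11 -> active={job_D:*/4, job_E:*/11}
  job_D: interval 4, next fire after T=215 is 216
  job_E: interval 11, next fire after T=215 is 220
Earliest fire time = 216 (job job_D)

Answer: 216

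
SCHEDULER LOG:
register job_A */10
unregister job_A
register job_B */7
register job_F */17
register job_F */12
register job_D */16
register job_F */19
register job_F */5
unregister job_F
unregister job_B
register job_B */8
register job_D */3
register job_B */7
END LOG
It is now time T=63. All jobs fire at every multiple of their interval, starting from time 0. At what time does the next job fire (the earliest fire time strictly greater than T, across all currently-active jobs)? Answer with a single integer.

Answer: 66

Derivation:
Op 1: register job_A */10 -> active={job_A:*/10}
Op 2: unregister job_A -> active={}
Op 3: register job_B */7 -> active={job_B:*/7}
Op 4: register job_F */17 -> active={job_B:*/7, job_F:*/17}
Op 5: register job_F */12 -> active={job_B:*/7, job_F:*/12}
Op 6: register job_D */16 -> active={job_B:*/7, job_D:*/16, job_F:*/12}
Op 7: register job_F */19 -> active={job_B:*/7, job_D:*/16, job_F:*/19}
Op 8: register job_F */5 -> active={job_B:*/7, job_D:*/16, job_F:*/5}
Op 9: unregister job_F -> active={job_B:*/7, job_D:*/16}
Op 10: unregister job_B -> active={job_D:*/16}
Op 11: register job_B */8 -> active={job_B:*/8, job_D:*/16}
Op 12: register job_D */3 -> active={job_B:*/8, job_D:*/3}
Op 13: register job_B */7 -> active={job_B:*/7, job_D:*/3}
  job_B: interval 7, next fire after T=63 is 70
  job_D: interval 3, next fire after T=63 is 66
Earliest fire time = 66 (job job_D)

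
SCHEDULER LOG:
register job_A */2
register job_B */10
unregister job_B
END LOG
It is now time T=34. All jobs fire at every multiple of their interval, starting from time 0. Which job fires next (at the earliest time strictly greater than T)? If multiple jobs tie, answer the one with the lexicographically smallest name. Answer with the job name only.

Answer: job_A

Derivation:
Op 1: register job_A */2 -> active={job_A:*/2}
Op 2: register job_B */10 -> active={job_A:*/2, job_B:*/10}
Op 3: unregister job_B -> active={job_A:*/2}
  job_A: interval 2, next fire after T=34 is 36
Earliest = 36, winner (lex tiebreak) = job_A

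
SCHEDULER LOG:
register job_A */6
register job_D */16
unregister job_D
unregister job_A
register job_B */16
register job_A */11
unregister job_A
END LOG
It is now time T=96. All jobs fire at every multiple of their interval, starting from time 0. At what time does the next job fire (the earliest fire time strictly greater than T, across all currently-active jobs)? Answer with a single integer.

Op 1: register job_A */6 -> active={job_A:*/6}
Op 2: register job_D */16 -> active={job_A:*/6, job_D:*/16}
Op 3: unregister job_D -> active={job_A:*/6}
Op 4: unregister job_A -> active={}
Op 5: register job_B */16 -> active={job_B:*/16}
Op 6: register job_A */11 -> active={job_A:*/11, job_B:*/16}
Op 7: unregister job_A -> active={job_B:*/16}
  job_B: interval 16, next fire after T=96 is 112
Earliest fire time = 112 (job job_B)

Answer: 112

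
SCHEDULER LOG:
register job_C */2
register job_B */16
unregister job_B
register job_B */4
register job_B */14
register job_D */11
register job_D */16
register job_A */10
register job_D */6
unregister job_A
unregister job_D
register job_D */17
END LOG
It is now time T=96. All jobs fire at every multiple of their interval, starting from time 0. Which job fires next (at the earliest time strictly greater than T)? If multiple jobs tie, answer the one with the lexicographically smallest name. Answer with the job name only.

Op 1: register job_C */2 -> active={job_C:*/2}
Op 2: register job_B */16 -> active={job_B:*/16, job_C:*/2}
Op 3: unregister job_B -> active={job_C:*/2}
Op 4: register job_B */4 -> active={job_B:*/4, job_C:*/2}
Op 5: register job_B */14 -> active={job_B:*/14, job_C:*/2}
Op 6: register job_D */11 -> active={job_B:*/14, job_C:*/2, job_D:*/11}
Op 7: register job_D */16 -> active={job_B:*/14, job_C:*/2, job_D:*/16}
Op 8: register job_A */10 -> active={job_A:*/10, job_B:*/14, job_C:*/2, job_D:*/16}
Op 9: register job_D */6 -> active={job_A:*/10, job_B:*/14, job_C:*/2, job_D:*/6}
Op 10: unregister job_A -> active={job_B:*/14, job_C:*/2, job_D:*/6}
Op 11: unregister job_D -> active={job_B:*/14, job_C:*/2}
Op 12: register job_D */17 -> active={job_B:*/14, job_C:*/2, job_D:*/17}
  job_B: interval 14, next fire after T=96 is 98
  job_C: interval 2, next fire after T=96 is 98
  job_D: interval 17, next fire after T=96 is 102
Earliest = 98, winner (lex tiebreak) = job_B

Answer: job_B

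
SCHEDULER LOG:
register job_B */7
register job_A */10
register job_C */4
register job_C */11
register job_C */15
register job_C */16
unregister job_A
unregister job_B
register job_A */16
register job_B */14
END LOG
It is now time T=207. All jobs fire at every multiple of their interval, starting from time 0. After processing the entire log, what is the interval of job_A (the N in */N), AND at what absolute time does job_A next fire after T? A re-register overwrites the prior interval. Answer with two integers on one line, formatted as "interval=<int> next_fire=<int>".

Answer: interval=16 next_fire=208

Derivation:
Op 1: register job_B */7 -> active={job_B:*/7}
Op 2: register job_A */10 -> active={job_A:*/10, job_B:*/7}
Op 3: register job_C */4 -> active={job_A:*/10, job_B:*/7, job_C:*/4}
Op 4: register job_C */11 -> active={job_A:*/10, job_B:*/7, job_C:*/11}
Op 5: register job_C */15 -> active={job_A:*/10, job_B:*/7, job_C:*/15}
Op 6: register job_C */16 -> active={job_A:*/10, job_B:*/7, job_C:*/16}
Op 7: unregister job_A -> active={job_B:*/7, job_C:*/16}
Op 8: unregister job_B -> active={job_C:*/16}
Op 9: register job_A */16 -> active={job_A:*/16, job_C:*/16}
Op 10: register job_B */14 -> active={job_A:*/16, job_B:*/14, job_C:*/16}
Final interval of job_A = 16
Next fire of job_A after T=207: (207//16+1)*16 = 208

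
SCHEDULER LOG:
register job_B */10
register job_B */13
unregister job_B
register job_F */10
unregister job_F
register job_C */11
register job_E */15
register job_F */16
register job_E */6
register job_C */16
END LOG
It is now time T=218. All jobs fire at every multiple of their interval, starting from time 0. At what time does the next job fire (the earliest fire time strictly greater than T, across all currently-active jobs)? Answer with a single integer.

Answer: 222

Derivation:
Op 1: register job_B */10 -> active={job_B:*/10}
Op 2: register job_B */13 -> active={job_B:*/13}
Op 3: unregister job_B -> active={}
Op 4: register job_F */10 -> active={job_F:*/10}
Op 5: unregister job_F -> active={}
Op 6: register job_C */11 -> active={job_C:*/11}
Op 7: register job_E */15 -> active={job_C:*/11, job_E:*/15}
Op 8: register job_F */16 -> active={job_C:*/11, job_E:*/15, job_F:*/16}
Op 9: register job_E */6 -> active={job_C:*/11, job_E:*/6, job_F:*/16}
Op 10: register job_C */16 -> active={job_C:*/16, job_E:*/6, job_F:*/16}
  job_C: interval 16, next fire after T=218 is 224
  job_E: interval 6, next fire after T=218 is 222
  job_F: interval 16, next fire after T=218 is 224
Earliest fire time = 222 (job job_E)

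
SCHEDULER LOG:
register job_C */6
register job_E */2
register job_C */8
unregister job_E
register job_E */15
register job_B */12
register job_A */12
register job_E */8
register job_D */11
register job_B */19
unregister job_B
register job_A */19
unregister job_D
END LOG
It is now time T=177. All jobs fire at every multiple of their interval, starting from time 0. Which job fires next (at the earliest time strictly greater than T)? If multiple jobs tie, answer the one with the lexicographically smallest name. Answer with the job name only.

Op 1: register job_C */6 -> active={job_C:*/6}
Op 2: register job_E */2 -> active={job_C:*/6, job_E:*/2}
Op 3: register job_C */8 -> active={job_C:*/8, job_E:*/2}
Op 4: unregister job_E -> active={job_C:*/8}
Op 5: register job_E */15 -> active={job_C:*/8, job_E:*/15}
Op 6: register job_B */12 -> active={job_B:*/12, job_C:*/8, job_E:*/15}
Op 7: register job_A */12 -> active={job_A:*/12, job_B:*/12, job_C:*/8, job_E:*/15}
Op 8: register job_E */8 -> active={job_A:*/12, job_B:*/12, job_C:*/8, job_E:*/8}
Op 9: register job_D */11 -> active={job_A:*/12, job_B:*/12, job_C:*/8, job_D:*/11, job_E:*/8}
Op 10: register job_B */19 -> active={job_A:*/12, job_B:*/19, job_C:*/8, job_D:*/11, job_E:*/8}
Op 11: unregister job_B -> active={job_A:*/12, job_C:*/8, job_D:*/11, job_E:*/8}
Op 12: register job_A */19 -> active={job_A:*/19, job_C:*/8, job_D:*/11, job_E:*/8}
Op 13: unregister job_D -> active={job_A:*/19, job_C:*/8, job_E:*/8}
  job_A: interval 19, next fire after T=177 is 190
  job_C: interval 8, next fire after T=177 is 184
  job_E: interval 8, next fire after T=177 is 184
Earliest = 184, winner (lex tiebreak) = job_C

Answer: job_C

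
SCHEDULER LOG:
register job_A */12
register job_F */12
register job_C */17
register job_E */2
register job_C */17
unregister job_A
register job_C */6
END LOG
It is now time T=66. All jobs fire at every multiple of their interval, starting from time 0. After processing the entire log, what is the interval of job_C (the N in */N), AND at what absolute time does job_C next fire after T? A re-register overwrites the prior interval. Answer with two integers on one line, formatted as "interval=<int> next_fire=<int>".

Answer: interval=6 next_fire=72

Derivation:
Op 1: register job_A */12 -> active={job_A:*/12}
Op 2: register job_F */12 -> active={job_A:*/12, job_F:*/12}
Op 3: register job_C */17 -> active={job_A:*/12, job_C:*/17, job_F:*/12}
Op 4: register job_E */2 -> active={job_A:*/12, job_C:*/17, job_E:*/2, job_F:*/12}
Op 5: register job_C */17 -> active={job_A:*/12, job_C:*/17, job_E:*/2, job_F:*/12}
Op 6: unregister job_A -> active={job_C:*/17, job_E:*/2, job_F:*/12}
Op 7: register job_C */6 -> active={job_C:*/6, job_E:*/2, job_F:*/12}
Final interval of job_C = 6
Next fire of job_C after T=66: (66//6+1)*6 = 72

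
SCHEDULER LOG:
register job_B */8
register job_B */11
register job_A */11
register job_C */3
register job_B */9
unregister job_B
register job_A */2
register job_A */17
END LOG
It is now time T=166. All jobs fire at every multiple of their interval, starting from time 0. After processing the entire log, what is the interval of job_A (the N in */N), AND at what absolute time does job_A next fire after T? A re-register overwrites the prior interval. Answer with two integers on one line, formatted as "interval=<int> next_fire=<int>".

Answer: interval=17 next_fire=170

Derivation:
Op 1: register job_B */8 -> active={job_B:*/8}
Op 2: register job_B */11 -> active={job_B:*/11}
Op 3: register job_A */11 -> active={job_A:*/11, job_B:*/11}
Op 4: register job_C */3 -> active={job_A:*/11, job_B:*/11, job_C:*/3}
Op 5: register job_B */9 -> active={job_A:*/11, job_B:*/9, job_C:*/3}
Op 6: unregister job_B -> active={job_A:*/11, job_C:*/3}
Op 7: register job_A */2 -> active={job_A:*/2, job_C:*/3}
Op 8: register job_A */17 -> active={job_A:*/17, job_C:*/3}
Final interval of job_A = 17
Next fire of job_A after T=166: (166//17+1)*17 = 170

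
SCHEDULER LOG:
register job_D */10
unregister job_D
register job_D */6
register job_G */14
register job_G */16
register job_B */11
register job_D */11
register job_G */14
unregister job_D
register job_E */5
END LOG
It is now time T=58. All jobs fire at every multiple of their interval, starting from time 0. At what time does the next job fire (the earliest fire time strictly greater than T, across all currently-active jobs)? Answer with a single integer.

Answer: 60

Derivation:
Op 1: register job_D */10 -> active={job_D:*/10}
Op 2: unregister job_D -> active={}
Op 3: register job_D */6 -> active={job_D:*/6}
Op 4: register job_G */14 -> active={job_D:*/6, job_G:*/14}
Op 5: register job_G */16 -> active={job_D:*/6, job_G:*/16}
Op 6: register job_B */11 -> active={job_B:*/11, job_D:*/6, job_G:*/16}
Op 7: register job_D */11 -> active={job_B:*/11, job_D:*/11, job_G:*/16}
Op 8: register job_G */14 -> active={job_B:*/11, job_D:*/11, job_G:*/14}
Op 9: unregister job_D -> active={job_B:*/11, job_G:*/14}
Op 10: register job_E */5 -> active={job_B:*/11, job_E:*/5, job_G:*/14}
  job_B: interval 11, next fire after T=58 is 66
  job_E: interval 5, next fire after T=58 is 60
  job_G: interval 14, next fire after T=58 is 70
Earliest fire time = 60 (job job_E)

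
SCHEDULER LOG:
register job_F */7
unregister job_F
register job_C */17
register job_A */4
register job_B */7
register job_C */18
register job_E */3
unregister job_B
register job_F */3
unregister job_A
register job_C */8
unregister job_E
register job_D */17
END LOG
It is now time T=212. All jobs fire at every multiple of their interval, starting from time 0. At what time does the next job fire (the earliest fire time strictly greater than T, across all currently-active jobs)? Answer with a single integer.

Op 1: register job_F */7 -> active={job_F:*/7}
Op 2: unregister job_F -> active={}
Op 3: register job_C */17 -> active={job_C:*/17}
Op 4: register job_A */4 -> active={job_A:*/4, job_C:*/17}
Op 5: register job_B */7 -> active={job_A:*/4, job_B:*/7, job_C:*/17}
Op 6: register job_C */18 -> active={job_A:*/4, job_B:*/7, job_C:*/18}
Op 7: register job_E */3 -> active={job_A:*/4, job_B:*/7, job_C:*/18, job_E:*/3}
Op 8: unregister job_B -> active={job_A:*/4, job_C:*/18, job_E:*/3}
Op 9: register job_F */3 -> active={job_A:*/4, job_C:*/18, job_E:*/3, job_F:*/3}
Op 10: unregister job_A -> active={job_C:*/18, job_E:*/3, job_F:*/3}
Op 11: register job_C */8 -> active={job_C:*/8, job_E:*/3, job_F:*/3}
Op 12: unregister job_E -> active={job_C:*/8, job_F:*/3}
Op 13: register job_D */17 -> active={job_C:*/8, job_D:*/17, job_F:*/3}
  job_C: interval 8, next fire after T=212 is 216
  job_D: interval 17, next fire after T=212 is 221
  job_F: interval 3, next fire after T=212 is 213
Earliest fire time = 213 (job job_F)

Answer: 213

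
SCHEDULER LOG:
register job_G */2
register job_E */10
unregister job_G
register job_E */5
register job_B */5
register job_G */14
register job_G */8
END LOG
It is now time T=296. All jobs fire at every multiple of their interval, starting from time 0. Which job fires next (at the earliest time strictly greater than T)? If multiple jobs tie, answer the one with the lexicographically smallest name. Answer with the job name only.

Answer: job_B

Derivation:
Op 1: register job_G */2 -> active={job_G:*/2}
Op 2: register job_E */10 -> active={job_E:*/10, job_G:*/2}
Op 3: unregister job_G -> active={job_E:*/10}
Op 4: register job_E */5 -> active={job_E:*/5}
Op 5: register job_B */5 -> active={job_B:*/5, job_E:*/5}
Op 6: register job_G */14 -> active={job_B:*/5, job_E:*/5, job_G:*/14}
Op 7: register job_G */8 -> active={job_B:*/5, job_E:*/5, job_G:*/8}
  job_B: interval 5, next fire after T=296 is 300
  job_E: interval 5, next fire after T=296 is 300
  job_G: interval 8, next fire after T=296 is 304
Earliest = 300, winner (lex tiebreak) = job_B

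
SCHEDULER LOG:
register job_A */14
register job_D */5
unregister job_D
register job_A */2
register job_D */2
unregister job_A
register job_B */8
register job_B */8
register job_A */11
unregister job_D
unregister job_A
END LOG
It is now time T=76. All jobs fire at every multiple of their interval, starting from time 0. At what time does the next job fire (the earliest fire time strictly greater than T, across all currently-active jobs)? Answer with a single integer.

Op 1: register job_A */14 -> active={job_A:*/14}
Op 2: register job_D */5 -> active={job_A:*/14, job_D:*/5}
Op 3: unregister job_D -> active={job_A:*/14}
Op 4: register job_A */2 -> active={job_A:*/2}
Op 5: register job_D */2 -> active={job_A:*/2, job_D:*/2}
Op 6: unregister job_A -> active={job_D:*/2}
Op 7: register job_B */8 -> active={job_B:*/8, job_D:*/2}
Op 8: register job_B */8 -> active={job_B:*/8, job_D:*/2}
Op 9: register job_A */11 -> active={job_A:*/11, job_B:*/8, job_D:*/2}
Op 10: unregister job_D -> active={job_A:*/11, job_B:*/8}
Op 11: unregister job_A -> active={job_B:*/8}
  job_B: interval 8, next fire after T=76 is 80
Earliest fire time = 80 (job job_B)

Answer: 80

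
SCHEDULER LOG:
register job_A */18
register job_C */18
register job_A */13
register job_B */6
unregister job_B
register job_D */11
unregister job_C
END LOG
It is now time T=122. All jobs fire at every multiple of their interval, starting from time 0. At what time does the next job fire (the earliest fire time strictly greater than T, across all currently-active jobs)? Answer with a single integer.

Answer: 130

Derivation:
Op 1: register job_A */18 -> active={job_A:*/18}
Op 2: register job_C */18 -> active={job_A:*/18, job_C:*/18}
Op 3: register job_A */13 -> active={job_A:*/13, job_C:*/18}
Op 4: register job_B */6 -> active={job_A:*/13, job_B:*/6, job_C:*/18}
Op 5: unregister job_B -> active={job_A:*/13, job_C:*/18}
Op 6: register job_D */11 -> active={job_A:*/13, job_C:*/18, job_D:*/11}
Op 7: unregister job_C -> active={job_A:*/13, job_D:*/11}
  job_A: interval 13, next fire after T=122 is 130
  job_D: interval 11, next fire after T=122 is 132
Earliest fire time = 130 (job job_A)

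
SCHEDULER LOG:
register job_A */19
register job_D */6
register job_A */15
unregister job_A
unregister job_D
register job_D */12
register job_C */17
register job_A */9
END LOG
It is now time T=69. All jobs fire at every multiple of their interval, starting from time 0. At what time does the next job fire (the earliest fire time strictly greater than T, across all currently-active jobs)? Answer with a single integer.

Answer: 72

Derivation:
Op 1: register job_A */19 -> active={job_A:*/19}
Op 2: register job_D */6 -> active={job_A:*/19, job_D:*/6}
Op 3: register job_A */15 -> active={job_A:*/15, job_D:*/6}
Op 4: unregister job_A -> active={job_D:*/6}
Op 5: unregister job_D -> active={}
Op 6: register job_D */12 -> active={job_D:*/12}
Op 7: register job_C */17 -> active={job_C:*/17, job_D:*/12}
Op 8: register job_A */9 -> active={job_A:*/9, job_C:*/17, job_D:*/12}
  job_A: interval 9, next fire after T=69 is 72
  job_C: interval 17, next fire after T=69 is 85
  job_D: interval 12, next fire after T=69 is 72
Earliest fire time = 72 (job job_A)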